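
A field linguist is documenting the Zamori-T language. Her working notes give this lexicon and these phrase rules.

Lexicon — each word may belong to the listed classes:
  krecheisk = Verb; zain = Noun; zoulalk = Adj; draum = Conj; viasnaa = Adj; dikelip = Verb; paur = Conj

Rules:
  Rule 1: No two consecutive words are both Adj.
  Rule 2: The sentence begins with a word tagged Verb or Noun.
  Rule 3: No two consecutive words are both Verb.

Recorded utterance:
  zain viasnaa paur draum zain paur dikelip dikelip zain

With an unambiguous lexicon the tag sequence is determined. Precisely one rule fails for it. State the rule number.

3

Fixed tagging: Noun Adj Conj Conj Noun Conj Verb Verb Noun.
Applying the rules: R1 ✓, R2 ✓, R3 ✗.
Only rule 3 fails.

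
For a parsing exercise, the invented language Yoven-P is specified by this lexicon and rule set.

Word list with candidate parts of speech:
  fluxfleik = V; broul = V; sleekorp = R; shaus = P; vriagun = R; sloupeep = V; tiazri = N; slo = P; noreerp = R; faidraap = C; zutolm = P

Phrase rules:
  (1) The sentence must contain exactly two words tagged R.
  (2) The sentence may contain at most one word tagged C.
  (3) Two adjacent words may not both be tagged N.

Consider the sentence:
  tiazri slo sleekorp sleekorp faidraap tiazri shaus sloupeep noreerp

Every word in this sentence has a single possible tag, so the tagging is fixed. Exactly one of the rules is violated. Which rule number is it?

1

Fixed tagging: N P R R C N P V R.
Applying the rules: R1 violated, R2 holds, R3 holds.
Only rule 1 fails.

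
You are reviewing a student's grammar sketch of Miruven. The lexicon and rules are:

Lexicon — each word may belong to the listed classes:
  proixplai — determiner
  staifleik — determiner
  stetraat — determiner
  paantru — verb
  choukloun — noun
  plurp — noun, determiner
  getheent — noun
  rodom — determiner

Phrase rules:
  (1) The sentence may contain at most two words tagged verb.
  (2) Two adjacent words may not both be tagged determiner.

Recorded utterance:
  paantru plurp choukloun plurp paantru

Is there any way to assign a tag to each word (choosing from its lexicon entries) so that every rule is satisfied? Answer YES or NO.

YES

Candidates per position — 1:paantru {verb}; 2:plurp {noun,determiner}; 3:choukloun {noun}; 4:plurp {noun,determiner}; 5:paantru {verb}.
One satisfying assignment: verb noun noun noun verb.
Check: rule 1 ✓; rule 2 ✓.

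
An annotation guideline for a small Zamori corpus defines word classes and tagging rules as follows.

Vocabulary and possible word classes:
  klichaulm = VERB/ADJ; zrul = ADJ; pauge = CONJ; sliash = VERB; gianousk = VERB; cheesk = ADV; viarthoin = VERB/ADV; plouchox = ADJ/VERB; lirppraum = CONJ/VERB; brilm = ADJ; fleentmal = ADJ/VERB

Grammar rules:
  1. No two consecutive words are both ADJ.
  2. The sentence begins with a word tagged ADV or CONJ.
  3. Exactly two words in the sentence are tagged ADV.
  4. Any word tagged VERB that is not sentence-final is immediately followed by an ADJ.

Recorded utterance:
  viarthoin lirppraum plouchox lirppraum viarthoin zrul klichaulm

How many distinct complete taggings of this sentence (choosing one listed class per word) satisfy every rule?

Candidates per position — 1:viarthoin {VERB,ADV}; 2:lirppraum {CONJ,VERB}; 3:plouchox {ADJ,VERB}; 4:lirppraum {CONJ,VERB}; 5:viarthoin {VERB,ADV}; 6:zrul {ADJ}; 7:klichaulm {VERB,ADJ}.
There are 64 candidate sequences in total.
The sequences that satisfy every rule: ADV CONJ ADJ CONJ ADV ADJ VERB; ADV VERB ADJ CONJ ADV ADJ VERB.
Count = 2.

2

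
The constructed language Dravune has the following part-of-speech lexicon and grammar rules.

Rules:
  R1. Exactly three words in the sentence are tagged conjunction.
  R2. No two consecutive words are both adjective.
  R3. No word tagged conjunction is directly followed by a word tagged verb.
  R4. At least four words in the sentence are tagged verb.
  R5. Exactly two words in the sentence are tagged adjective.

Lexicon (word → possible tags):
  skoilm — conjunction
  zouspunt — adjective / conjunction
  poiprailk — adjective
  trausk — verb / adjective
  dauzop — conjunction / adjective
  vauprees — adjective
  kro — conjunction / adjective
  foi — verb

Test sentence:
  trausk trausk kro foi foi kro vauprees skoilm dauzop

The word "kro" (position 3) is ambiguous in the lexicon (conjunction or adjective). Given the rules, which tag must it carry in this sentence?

adjective

Candidates per position — 1:trausk {verb,adjective}; 2:trausk {verb,adjective}; 3:kro {conjunction,adjective}; 4:foi {verb}; 5:foi {verb}; 6:kro {conjunction,adjective}; 7:vauprees {adjective}; 8:skoilm {conjunction}; 9:dauzop {conjunction,adjective}.
At position 1, choosing adjective makes rule 4 impossible to satisfy; hence verb.
At position 2, choosing adjective makes rule 4 impossible to satisfy; hence verb.
At position 3, choosing conjunction makes rule 3 impossible to satisfy; hence adjective.
At position 6, choosing adjective makes rule 1 impossible to satisfy; hence conjunction.
At position 9, choosing adjective makes rule 1 impossible to satisfy; hence conjunction.
That leaves exactly one tagging: verb verb adjective verb verb conjunction adjective conjunction conjunction.
Check: rule 1 ✓; rule 2 ✓; rule 3 ✓; rule 4 ✓; rule 5 ✓.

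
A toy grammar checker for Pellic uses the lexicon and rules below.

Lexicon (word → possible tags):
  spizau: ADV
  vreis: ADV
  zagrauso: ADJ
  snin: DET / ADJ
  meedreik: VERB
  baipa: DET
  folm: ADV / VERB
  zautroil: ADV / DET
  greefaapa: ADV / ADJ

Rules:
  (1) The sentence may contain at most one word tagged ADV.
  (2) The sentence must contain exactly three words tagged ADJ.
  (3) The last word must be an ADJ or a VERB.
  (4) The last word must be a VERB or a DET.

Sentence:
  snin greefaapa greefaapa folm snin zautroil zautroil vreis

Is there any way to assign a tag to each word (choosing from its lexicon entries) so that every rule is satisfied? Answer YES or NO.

NO

Candidates per position — 1:snin {DET,ADJ}; 2:greefaapa {ADV,ADJ}; 3:greefaapa {ADV,ADJ}; 4:folm {ADV,VERB}; 5:snin {DET,ADJ}; 6:zautroil {ADV,DET}; 7:zautroil {ADV,DET}; 8:vreis {ADV}.
Rule 3 cannot be satisfied by any choice of tags from the lexicon.
So there is no consistent tagging.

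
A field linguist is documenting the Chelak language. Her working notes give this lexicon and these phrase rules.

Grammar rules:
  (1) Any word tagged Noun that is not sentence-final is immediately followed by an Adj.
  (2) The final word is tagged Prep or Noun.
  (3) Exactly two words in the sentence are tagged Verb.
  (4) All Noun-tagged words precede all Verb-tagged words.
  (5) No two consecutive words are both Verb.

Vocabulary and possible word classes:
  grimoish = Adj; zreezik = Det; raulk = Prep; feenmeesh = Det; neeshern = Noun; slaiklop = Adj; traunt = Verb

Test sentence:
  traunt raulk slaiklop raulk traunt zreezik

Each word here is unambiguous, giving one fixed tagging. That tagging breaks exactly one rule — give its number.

2

Fixed tagging: Verb Prep Adj Prep Verb Det.
Rule check: R1 pass, R2 fail, R3 pass, R4 pass, R5 pass.
Only rule 2 fails.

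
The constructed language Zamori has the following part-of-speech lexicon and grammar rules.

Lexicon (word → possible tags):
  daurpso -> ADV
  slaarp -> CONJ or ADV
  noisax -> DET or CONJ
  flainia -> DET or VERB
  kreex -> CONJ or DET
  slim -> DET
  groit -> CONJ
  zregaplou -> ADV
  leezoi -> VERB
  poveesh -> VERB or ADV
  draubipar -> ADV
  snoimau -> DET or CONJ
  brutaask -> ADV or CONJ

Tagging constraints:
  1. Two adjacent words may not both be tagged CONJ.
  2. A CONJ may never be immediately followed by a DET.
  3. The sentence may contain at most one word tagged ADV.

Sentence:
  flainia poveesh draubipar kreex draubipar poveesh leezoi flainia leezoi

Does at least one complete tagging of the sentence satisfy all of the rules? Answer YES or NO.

Candidates per position — 1:flainia {DET,VERB}; 2:poveesh {VERB,ADV}; 3:draubipar {ADV}; 4:kreex {CONJ,DET}; 5:draubipar {ADV}; 6:poveesh {VERB,ADV}; 7:leezoi {VERB}; 8:flainia {DET,VERB}; 9:leezoi {VERB}.
Rule 3 cannot be satisfied by any choice of tags from the lexicon.
So there is no consistent tagging.

NO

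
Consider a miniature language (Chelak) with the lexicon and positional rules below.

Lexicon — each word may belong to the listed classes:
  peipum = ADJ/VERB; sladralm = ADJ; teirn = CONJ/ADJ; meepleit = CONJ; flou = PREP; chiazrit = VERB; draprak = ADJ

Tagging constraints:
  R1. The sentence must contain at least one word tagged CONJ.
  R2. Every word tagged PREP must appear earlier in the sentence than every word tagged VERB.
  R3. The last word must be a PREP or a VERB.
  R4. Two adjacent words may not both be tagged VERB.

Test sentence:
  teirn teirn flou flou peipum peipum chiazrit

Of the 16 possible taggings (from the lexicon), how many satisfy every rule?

6

Candidates per position — 1:teirn {CONJ,ADJ}; 2:teirn {CONJ,ADJ}; 3:flou {PREP}; 4:flou {PREP}; 5:peipum {ADJ,VERB}; 6:peipum {ADJ,VERB}; 7:chiazrit {VERB}.
There are 16 candidate sequences in total.
Checking each against the rules leaves 6 sequences.
Count = 6.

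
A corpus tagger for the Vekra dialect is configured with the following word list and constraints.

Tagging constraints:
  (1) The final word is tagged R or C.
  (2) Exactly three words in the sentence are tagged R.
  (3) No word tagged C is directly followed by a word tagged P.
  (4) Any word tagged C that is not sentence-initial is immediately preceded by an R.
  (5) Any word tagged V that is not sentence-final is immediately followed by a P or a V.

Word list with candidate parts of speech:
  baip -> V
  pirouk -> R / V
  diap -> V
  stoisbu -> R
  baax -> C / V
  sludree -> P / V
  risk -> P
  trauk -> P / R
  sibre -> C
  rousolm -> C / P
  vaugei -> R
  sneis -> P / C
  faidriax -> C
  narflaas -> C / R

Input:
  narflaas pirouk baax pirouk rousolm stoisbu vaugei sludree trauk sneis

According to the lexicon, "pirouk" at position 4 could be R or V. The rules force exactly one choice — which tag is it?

Candidates per position — 1:narflaas {C,R}; 2:pirouk {R,V}; 3:baax {C,V}; 4:pirouk {R,V}; 5:rousolm {C,P}; 6:stoisbu {R}; 7:vaugei {R}; 8:sludree {P,V}; 9:trauk {P,R}; 10:sneis {P,C}.
Word 10 cannot be P — rule 1 would then fail for every completion. It is C.
Word 9 cannot be P — rule 4 would then fail for every completion. It is R.
Word 1 cannot be R — rule 2 would then fail for every completion. It is C.
Word 2 cannot be R — rule 2 would then fail for every completion. It is V.
Word 3 cannot be C — rule 4 would then fail for every completion. It is V.
Word 4 cannot be R — rule 2 would then fail for every completion. It is V.
Word 5 cannot be C — rule 4 would then fail for every completion. It is P.
Word 8 cannot be V — rule 5 would then fail for every completion. It is P.
That leaves exactly one tagging: C V V V P R R P R C.
Checking: rule 1 ok; rule 2 ok; rule 3 ok; rule 4 ok; rule 5 ok.

V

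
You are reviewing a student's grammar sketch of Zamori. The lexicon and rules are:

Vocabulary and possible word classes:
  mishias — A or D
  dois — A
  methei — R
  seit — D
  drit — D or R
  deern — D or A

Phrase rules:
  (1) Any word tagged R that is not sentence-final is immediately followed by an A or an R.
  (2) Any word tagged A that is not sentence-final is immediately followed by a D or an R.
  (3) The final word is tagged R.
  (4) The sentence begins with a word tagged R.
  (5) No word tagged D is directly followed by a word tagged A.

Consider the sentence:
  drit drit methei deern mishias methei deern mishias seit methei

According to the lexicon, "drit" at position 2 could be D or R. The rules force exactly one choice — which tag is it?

Candidates per position — 1:drit {D,R}; 2:drit {D,R}; 3:methei {R}; 4:deern {D,A}; 5:mishias {A,D}; 6:methei {R}; 7:deern {D,A}; 8:mishias {A,D}; 9:seit {D}; 10:methei {R}.
Position 1: tagging it D would leave rule 4 unsatisfiable, so it must be R.
Position 2: tagging it D would leave rule 1 unsatisfiable, so it must be R.
Position 4: tagging it D would leave rule 1 unsatisfiable, so it must be A.
Position 5: tagging it A would leave rule 2 unsatisfiable, so it must be D.
Position 7: tagging it D would leave rule 1 unsatisfiable, so it must be A.
Position 8: tagging it A would leave rule 2 unsatisfiable, so it must be D.
The only consistent sequence is: R R R A D R A D D R.
Rule-by-rule: rule 1 ✓; rule 2 ✓; rule 3 ✓; rule 4 ✓; rule 5 ✓.

R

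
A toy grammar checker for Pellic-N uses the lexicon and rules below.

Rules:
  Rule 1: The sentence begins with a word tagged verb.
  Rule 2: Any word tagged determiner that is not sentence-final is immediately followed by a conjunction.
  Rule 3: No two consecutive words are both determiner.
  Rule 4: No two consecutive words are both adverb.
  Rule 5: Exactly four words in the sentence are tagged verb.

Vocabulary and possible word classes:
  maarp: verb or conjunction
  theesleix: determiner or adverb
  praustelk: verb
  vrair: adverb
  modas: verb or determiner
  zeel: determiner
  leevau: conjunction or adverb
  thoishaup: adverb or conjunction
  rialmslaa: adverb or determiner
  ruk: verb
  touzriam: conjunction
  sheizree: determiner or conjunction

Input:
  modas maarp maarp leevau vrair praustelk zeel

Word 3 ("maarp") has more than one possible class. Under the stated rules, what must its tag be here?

verb

Candidates per position — 1:modas {verb,determiner}; 2:maarp {verb,conjunction}; 3:maarp {verb,conjunction}; 4:leevau {conjunction,adverb}; 5:vrair {adverb}; 6:praustelk {verb}; 7:zeel {determiner}.
Position 1: tagging it determiner would leave rule 1 unsatisfiable, so it must be verb.
Position 2: tagging it conjunction would leave rule 5 unsatisfiable, so it must be verb.
Position 3: tagging it conjunction would leave rule 5 unsatisfiable, so it must be verb.
Position 4: tagging it adverb would leave rule 4 unsatisfiable, so it must be conjunction.
The unique satisfying tagging is: verb verb verb conjunction adverb verb determiner.
Check: rule 1 ✓; rule 2 ✓; rule 3 ✓; rule 4 ✓; rule 5 ✓.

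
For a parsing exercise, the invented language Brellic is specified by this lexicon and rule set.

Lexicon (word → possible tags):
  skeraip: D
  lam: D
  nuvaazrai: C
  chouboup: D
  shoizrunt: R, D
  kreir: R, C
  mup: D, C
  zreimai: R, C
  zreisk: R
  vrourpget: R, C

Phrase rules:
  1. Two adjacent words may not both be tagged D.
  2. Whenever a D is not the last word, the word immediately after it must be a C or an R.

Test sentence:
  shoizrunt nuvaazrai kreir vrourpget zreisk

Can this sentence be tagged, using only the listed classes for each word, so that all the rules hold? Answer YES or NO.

Candidates per position — 1:shoizrunt {R,D}; 2:nuvaazrai {C}; 3:kreir {R,C}; 4:vrourpget {R,C}; 5:zreisk {R}.
One satisfying assignment: D C C R R.
Checking: rule 1 ✓; rule 2 ✓.

YES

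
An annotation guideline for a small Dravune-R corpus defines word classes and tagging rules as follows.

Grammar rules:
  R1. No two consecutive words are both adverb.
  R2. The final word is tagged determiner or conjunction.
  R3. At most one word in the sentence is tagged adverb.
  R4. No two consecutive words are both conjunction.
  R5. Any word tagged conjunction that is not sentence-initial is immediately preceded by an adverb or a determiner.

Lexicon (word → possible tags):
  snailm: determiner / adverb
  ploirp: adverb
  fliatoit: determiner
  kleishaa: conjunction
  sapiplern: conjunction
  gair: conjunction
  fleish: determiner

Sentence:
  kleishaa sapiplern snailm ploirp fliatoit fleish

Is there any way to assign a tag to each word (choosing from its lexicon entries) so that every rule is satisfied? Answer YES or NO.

NO

Candidates per position — 1:kleishaa {conjunction}; 2:sapiplern {conjunction}; 3:snailm {determiner,adverb}; 4:ploirp {adverb}; 5:fliatoit {determiner}; 6:fleish {determiner}.
Rule 4 cannot be satisfied by any choice of tags from the lexicon.
So there is no consistent tagging.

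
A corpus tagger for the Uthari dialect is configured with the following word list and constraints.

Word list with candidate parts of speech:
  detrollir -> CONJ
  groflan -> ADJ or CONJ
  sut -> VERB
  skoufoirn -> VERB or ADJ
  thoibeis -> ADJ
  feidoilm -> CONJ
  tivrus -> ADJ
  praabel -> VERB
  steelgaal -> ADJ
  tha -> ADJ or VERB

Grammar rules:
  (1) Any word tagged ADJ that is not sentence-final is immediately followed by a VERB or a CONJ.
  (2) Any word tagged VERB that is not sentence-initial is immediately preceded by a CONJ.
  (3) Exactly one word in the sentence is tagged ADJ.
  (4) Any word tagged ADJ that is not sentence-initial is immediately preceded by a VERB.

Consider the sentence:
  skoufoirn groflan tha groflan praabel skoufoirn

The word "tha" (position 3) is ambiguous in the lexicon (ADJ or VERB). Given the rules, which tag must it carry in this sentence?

Candidates per position — 1:skoufoirn {VERB,ADJ}; 2:groflan {ADJ,CONJ}; 3:tha {ADJ,VERB}; 4:groflan {ADJ,CONJ}; 5:praabel {VERB}; 6:skoufoirn {VERB,ADJ}.
Word 3 cannot be ADJ — rule 4 would then fail for every completion. It is VERB.
Word 4 cannot be ADJ — rule 2 would then fail for every completion. It is CONJ.
Word 6 cannot be VERB — rule 2 would then fail for every completion. It is ADJ.
Word 1 cannot be ADJ — rule 3 would then fail for every completion. It is VERB.
Word 2 cannot be ADJ — rule 2 would then fail for every completion. It is CONJ.
The only consistent sequence is: VERB CONJ VERB CONJ VERB ADJ.
Checking: rule 1 ok; rule 2 ok; rule 3 ok; rule 4 ok.

VERB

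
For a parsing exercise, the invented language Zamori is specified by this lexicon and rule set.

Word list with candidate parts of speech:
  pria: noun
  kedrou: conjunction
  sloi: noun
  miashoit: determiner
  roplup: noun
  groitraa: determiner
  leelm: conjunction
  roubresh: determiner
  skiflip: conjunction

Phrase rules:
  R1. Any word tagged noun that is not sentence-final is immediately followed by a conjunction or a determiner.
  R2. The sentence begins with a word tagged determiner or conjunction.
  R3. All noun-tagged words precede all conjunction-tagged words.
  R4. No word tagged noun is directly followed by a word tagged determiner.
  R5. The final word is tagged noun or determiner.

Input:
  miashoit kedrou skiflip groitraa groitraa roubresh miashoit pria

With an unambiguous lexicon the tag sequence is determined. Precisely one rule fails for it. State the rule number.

Fixed tagging: determiner conjunction conjunction determiner determiner determiner determiner noun.
Checking each rule: R1 ✓, R2 ✓, R3 ✗, R4 ✓, R5 ✓.
Only rule 3 fails.

3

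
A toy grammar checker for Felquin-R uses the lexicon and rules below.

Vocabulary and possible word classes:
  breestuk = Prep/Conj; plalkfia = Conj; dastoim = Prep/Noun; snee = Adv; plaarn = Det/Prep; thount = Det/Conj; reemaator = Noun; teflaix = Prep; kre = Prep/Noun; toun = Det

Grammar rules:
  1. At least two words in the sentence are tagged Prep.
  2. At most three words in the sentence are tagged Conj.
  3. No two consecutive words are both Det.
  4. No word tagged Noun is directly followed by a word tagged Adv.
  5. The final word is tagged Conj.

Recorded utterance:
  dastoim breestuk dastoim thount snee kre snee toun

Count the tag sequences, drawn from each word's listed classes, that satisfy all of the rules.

0

Candidates per position — 1:dastoim {Prep,Noun}; 2:breestuk {Prep,Conj}; 3:dastoim {Prep,Noun}; 4:thount {Det,Conj}; 5:snee {Adv}; 6:kre {Prep,Noun}; 7:snee {Adv}; 8:toun {Det}.
There are 32 candidate sequences in total.
Rule 5 cannot be satisfied by any choice of tags from the lexicon.
So there is no consistent tagging.
Count = 0.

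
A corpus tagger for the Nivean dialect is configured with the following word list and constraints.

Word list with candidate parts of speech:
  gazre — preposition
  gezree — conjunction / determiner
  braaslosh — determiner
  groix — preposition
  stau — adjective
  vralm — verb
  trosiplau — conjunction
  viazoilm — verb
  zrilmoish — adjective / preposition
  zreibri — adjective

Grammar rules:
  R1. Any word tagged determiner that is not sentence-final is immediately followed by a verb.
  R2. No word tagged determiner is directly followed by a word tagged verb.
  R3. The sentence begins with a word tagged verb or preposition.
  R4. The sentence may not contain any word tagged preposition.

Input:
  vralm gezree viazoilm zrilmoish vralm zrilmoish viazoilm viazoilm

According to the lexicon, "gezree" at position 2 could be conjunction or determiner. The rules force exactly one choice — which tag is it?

Candidates per position — 1:vralm {verb}; 2:gezree {conjunction,determiner}; 3:viazoilm {verb}; 4:zrilmoish {adjective,preposition}; 5:vralm {verb}; 6:zrilmoish {adjective,preposition}; 7:viazoilm {verb}; 8:viazoilm {verb}.
Position 2: tagging it determiner would leave rule 2 unsatisfiable, so it must be conjunction.
Position 4: tagging it preposition would leave rule 4 unsatisfiable, so it must be adjective.
Position 6: tagging it preposition would leave rule 4 unsatisfiable, so it must be adjective.
That leaves exactly one tagging: verb conjunction verb adjective verb adjective verb verb.
Checking: rule 1 ✓; rule 2 ✓; rule 3 ✓; rule 4 ✓.

conjunction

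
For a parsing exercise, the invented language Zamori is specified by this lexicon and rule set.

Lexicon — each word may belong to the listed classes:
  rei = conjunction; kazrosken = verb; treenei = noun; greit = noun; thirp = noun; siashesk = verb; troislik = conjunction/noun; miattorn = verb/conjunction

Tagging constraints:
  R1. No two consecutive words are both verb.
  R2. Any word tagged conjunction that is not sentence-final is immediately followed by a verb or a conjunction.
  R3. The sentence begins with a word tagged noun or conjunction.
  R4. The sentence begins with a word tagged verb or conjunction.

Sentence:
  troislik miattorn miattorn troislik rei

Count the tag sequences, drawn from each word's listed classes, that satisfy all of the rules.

4

Candidates per position — 1:troislik {conjunction,noun}; 2:miattorn {verb,conjunction}; 3:miattorn {verb,conjunction}; 4:troislik {conjunction,noun}; 5:rei {conjunction}.
There are 16 candidate sequences in total.
The sequences that satisfy every rule: conjunction verb conjunction conjunction conjunction; conjunction conjunction verb conjunction conjunction; conjunction conjunction verb noun conjunction; conjunction conjunction conjunction conjunction conjunction.
Count = 4.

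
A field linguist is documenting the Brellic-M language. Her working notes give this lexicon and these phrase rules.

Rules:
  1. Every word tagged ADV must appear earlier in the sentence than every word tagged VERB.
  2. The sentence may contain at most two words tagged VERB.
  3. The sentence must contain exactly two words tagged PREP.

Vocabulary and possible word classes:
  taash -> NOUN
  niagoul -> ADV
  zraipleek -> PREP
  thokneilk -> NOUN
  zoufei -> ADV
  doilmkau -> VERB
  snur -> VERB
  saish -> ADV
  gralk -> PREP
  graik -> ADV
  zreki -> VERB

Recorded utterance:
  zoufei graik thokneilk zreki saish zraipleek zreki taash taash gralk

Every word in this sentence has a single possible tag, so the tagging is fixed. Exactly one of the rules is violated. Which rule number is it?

1

Fixed tagging: ADV ADV NOUN VERB ADV PREP VERB NOUN NOUN PREP.
Checking each rule: R1 violated, R2 holds, R3 holds.
Only rule 1 fails.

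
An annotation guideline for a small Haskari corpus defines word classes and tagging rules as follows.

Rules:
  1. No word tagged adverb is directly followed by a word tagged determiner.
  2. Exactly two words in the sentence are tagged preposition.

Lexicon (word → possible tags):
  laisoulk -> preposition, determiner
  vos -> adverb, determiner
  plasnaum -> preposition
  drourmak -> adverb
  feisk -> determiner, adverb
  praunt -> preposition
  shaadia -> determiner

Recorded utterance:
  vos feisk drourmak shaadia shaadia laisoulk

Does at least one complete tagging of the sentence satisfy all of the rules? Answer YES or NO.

NO

Candidates per position — 1:vos {adverb,determiner}; 2:feisk {determiner,adverb}; 3:drourmak {adverb}; 4:shaadia {determiner}; 5:shaadia {determiner}; 6:laisoulk {preposition,determiner}.
Rule 1 cannot be satisfied by any choice of tags from the lexicon.
So there is no consistent tagging.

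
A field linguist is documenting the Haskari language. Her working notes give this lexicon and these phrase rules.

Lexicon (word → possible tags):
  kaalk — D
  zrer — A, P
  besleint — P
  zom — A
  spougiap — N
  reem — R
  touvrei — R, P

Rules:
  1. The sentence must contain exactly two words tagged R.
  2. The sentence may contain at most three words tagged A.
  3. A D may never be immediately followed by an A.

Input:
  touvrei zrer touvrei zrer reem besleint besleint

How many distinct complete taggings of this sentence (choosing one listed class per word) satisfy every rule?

Candidates per position — 1:touvrei {R,P}; 2:zrer {A,P}; 3:touvrei {R,P}; 4:zrer {A,P}; 5:reem {R}; 6:besleint {P}; 7:besleint {P}.
There are 16 candidate sequences in total.
Checking each against the rules leaves 8 sequences.
Count = 8.

8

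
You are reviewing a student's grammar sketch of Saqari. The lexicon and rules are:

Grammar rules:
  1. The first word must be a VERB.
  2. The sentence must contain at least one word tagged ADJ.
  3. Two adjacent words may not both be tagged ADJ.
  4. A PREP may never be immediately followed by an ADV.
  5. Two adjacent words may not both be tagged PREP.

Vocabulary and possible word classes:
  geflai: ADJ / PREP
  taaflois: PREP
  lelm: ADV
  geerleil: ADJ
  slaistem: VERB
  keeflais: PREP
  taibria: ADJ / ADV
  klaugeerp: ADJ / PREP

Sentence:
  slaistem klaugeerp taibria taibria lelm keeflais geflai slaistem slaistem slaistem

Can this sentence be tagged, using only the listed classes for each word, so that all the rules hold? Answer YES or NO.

YES

Candidates per position — 1:slaistem {VERB}; 2:klaugeerp {ADJ,PREP}; 3:taibria {ADJ,ADV}; 4:taibria {ADJ,ADV}; 5:lelm {ADV}; 6:keeflais {PREP}; 7:geflai {ADJ,PREP}; 8:slaistem {VERB}; 9:slaistem {VERB}; 10:slaistem {VERB}.
One satisfying assignment: VERB PREP ADJ ADV ADV PREP ADJ VERB VERB VERB.
Check: rule 1 ok; rule 2 ok; rule 3 ok; rule 4 ok; rule 5 ok.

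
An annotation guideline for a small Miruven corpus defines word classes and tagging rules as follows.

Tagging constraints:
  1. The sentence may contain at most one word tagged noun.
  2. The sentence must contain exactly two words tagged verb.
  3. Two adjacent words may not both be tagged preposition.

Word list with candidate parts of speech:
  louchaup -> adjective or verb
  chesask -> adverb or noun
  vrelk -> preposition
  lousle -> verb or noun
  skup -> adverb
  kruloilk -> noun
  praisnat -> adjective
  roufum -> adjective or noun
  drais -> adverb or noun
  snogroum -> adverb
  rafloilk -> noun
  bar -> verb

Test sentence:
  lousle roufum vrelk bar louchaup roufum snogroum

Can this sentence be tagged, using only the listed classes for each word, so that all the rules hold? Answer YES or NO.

Candidates per position — 1:lousle {verb,noun}; 2:roufum {adjective,noun}; 3:vrelk {preposition}; 4:bar {verb}; 5:louchaup {adjective,verb}; 6:roufum {adjective,noun}; 7:snogroum {adverb}.
One satisfying assignment: verb noun preposition verb adjective adjective adverb.
Check: rule 1 ok; rule 2 ok; rule 3 ok.

YES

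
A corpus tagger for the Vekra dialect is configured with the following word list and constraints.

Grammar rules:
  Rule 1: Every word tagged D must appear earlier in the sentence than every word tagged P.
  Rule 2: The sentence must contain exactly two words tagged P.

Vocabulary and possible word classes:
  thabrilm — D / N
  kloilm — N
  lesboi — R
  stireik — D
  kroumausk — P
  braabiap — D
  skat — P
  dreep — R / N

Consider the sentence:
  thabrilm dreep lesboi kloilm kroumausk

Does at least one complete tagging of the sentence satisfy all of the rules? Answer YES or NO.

NO

Candidates per position — 1:thabrilm {D,N}; 2:dreep {R,N}; 3:lesboi {R}; 4:kloilm {N}; 5:kroumausk {P}.
Rule 2 cannot be satisfied by any choice of tags from the lexicon.
So there is no consistent tagging.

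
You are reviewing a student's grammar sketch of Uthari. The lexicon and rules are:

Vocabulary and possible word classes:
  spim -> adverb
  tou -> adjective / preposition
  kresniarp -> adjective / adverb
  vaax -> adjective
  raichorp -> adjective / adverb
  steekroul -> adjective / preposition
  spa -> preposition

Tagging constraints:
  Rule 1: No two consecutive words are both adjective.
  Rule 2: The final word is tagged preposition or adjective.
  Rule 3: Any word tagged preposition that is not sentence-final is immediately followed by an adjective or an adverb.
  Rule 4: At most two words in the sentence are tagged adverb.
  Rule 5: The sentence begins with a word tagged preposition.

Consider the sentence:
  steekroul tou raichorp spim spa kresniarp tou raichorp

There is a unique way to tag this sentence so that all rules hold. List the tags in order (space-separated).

preposition adjective adverb adverb preposition adjective preposition adjective

Candidates per position — 1:steekroul {adjective,preposition}; 2:tou {adjective,preposition}; 3:raichorp {adjective,adverb}; 4:spim {adverb}; 5:spa {preposition}; 6:kresniarp {adjective,adverb}; 7:tou {adjective,preposition}; 8:raichorp {adjective,adverb}.
Word 1 cannot be adjective — rule 5 would then fail for every completion. It is preposition.
Word 2 cannot be preposition — rule 3 would then fail for every completion. It is adjective.
Word 3 cannot be adjective — rule 1 would then fail for every completion. It is adverb.
Word 6 cannot be adverb — rule 4 would then fail for every completion. It is adjective.
Word 7 cannot be adjective — rule 1 would then fail for every completion. It is preposition.
Word 8 cannot be adverb — rule 2 would then fail for every completion. It is adjective.
So the tagging must be: preposition adjective adverb adverb preposition adjective preposition adjective.
Check: rule 1 satisfied; rule 2 satisfied; rule 3 satisfied; rule 4 satisfied; rule 5 satisfied.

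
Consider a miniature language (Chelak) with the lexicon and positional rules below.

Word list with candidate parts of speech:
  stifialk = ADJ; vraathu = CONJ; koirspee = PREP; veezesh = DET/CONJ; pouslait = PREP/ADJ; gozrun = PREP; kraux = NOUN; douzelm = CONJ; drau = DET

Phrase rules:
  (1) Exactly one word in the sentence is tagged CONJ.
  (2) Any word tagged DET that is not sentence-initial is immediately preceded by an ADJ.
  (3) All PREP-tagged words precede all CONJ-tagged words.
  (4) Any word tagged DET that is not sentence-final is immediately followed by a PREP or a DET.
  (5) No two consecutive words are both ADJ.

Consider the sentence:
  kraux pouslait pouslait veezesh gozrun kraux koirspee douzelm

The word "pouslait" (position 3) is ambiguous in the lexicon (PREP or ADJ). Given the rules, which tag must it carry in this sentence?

ADJ

Candidates per position — 1:kraux {NOUN}; 2:pouslait {PREP,ADJ}; 3:pouslait {PREP,ADJ}; 4:veezesh {DET,CONJ}; 5:gozrun {PREP}; 6:kraux {NOUN}; 7:koirspee {PREP}; 8:douzelm {CONJ}.
At position 4, choosing CONJ makes rule 1 impossible to satisfy; hence DET.
At position 3, choosing PREP makes rule 2 impossible to satisfy; hence ADJ.
At position 2, choosing ADJ makes rule 5 impossible to satisfy; hence PREP.
So the tagging must be: NOUN PREP ADJ DET PREP NOUN PREP CONJ.
Rule-by-rule: rule 1 ok; rule 2 ok; rule 3 ok; rule 4 ok; rule 5 ok.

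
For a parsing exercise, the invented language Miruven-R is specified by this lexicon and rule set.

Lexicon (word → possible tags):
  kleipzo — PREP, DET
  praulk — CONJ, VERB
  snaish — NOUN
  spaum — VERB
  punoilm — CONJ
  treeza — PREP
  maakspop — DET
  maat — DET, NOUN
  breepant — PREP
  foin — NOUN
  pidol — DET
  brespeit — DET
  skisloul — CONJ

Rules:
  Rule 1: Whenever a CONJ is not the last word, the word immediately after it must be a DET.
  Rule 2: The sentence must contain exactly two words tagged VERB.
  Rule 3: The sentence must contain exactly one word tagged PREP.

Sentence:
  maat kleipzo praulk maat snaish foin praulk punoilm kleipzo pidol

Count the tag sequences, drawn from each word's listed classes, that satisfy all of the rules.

4

Candidates per position — 1:maat {DET,NOUN}; 2:kleipzo {PREP,DET}; 3:praulk {CONJ,VERB}; 4:maat {DET,NOUN}; 5:snaish {NOUN}; 6:foin {NOUN}; 7:praulk {CONJ,VERB}; 8:punoilm {CONJ}; 9:kleipzo {PREP,DET}; 10:pidol {DET}.
There are 64 candidate sequences in total.
The sequences that satisfy every rule: DET PREP VERB DET NOUN NOUN VERB CONJ DET DET; DET PREP VERB NOUN NOUN NOUN VERB CONJ DET DET; NOUN PREP VERB DET NOUN NOUN VERB CONJ DET DET; NOUN PREP VERB NOUN NOUN NOUN VERB CONJ DET DET.
Count = 4.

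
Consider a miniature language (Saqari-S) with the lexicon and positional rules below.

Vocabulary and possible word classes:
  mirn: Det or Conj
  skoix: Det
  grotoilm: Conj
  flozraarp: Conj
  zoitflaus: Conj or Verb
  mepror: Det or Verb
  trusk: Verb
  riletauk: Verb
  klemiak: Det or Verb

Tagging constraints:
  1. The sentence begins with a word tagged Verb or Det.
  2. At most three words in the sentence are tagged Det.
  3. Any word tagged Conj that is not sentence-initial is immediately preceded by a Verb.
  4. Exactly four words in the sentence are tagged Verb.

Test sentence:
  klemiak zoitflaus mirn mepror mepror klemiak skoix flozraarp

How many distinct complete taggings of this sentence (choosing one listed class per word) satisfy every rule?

0

Candidates per position — 1:klemiak {Det,Verb}; 2:zoitflaus {Conj,Verb}; 3:mirn {Det,Conj}; 4:mepror {Det,Verb}; 5:mepror {Det,Verb}; 6:klemiak {Det,Verb}; 7:skoix {Det}; 8:flozraarp {Conj}.
There are 64 candidate sequences in total.
Rule 3 cannot be satisfied by any choice of tags from the lexicon.
So there is no consistent tagging.
Count = 0.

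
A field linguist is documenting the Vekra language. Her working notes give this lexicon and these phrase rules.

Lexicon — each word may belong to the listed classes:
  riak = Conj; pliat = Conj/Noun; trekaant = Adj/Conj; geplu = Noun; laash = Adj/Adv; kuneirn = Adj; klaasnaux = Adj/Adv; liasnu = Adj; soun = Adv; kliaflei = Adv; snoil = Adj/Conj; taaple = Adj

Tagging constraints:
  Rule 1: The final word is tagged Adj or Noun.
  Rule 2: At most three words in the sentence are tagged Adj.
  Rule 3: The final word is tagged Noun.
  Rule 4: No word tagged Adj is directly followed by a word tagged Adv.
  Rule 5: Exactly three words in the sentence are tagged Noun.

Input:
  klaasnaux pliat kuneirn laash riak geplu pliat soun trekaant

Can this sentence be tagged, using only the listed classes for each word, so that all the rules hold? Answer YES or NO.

NO

Candidates per position — 1:klaasnaux {Adj,Adv}; 2:pliat {Conj,Noun}; 3:kuneirn {Adj}; 4:laash {Adj,Adv}; 5:riak {Conj}; 6:geplu {Noun}; 7:pliat {Conj,Noun}; 8:soun {Adv}; 9:trekaant {Adj,Conj}.
Rule 3 cannot be satisfied by any choice of tags from the lexicon.
So there is no consistent tagging.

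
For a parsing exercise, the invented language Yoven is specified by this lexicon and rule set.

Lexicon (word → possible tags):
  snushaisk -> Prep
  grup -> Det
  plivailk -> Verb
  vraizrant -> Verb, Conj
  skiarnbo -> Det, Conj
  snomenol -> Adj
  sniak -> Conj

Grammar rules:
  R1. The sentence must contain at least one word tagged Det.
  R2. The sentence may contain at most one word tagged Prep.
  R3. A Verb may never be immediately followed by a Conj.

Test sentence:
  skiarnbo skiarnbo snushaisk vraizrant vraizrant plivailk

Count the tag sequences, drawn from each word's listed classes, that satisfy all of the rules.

9

Candidates per position — 1:skiarnbo {Det,Conj}; 2:skiarnbo {Det,Conj}; 3:snushaisk {Prep}; 4:vraizrant {Verb,Conj}; 5:vraizrant {Verb,Conj}; 6:plivailk {Verb}.
There are 16 candidate sequences in total.
Checking each against the rules leaves 9 sequences.
Count = 9.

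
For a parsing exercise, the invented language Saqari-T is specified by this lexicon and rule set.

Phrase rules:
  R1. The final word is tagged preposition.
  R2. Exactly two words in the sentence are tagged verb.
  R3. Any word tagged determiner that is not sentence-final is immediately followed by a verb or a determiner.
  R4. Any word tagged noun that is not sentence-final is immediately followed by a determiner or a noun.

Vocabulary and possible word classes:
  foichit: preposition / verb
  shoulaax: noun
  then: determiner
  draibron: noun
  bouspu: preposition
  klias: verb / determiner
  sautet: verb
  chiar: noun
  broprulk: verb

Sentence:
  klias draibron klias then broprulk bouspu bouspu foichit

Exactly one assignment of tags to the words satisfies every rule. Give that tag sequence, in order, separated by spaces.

verb noun determiner determiner verb preposition preposition preposition

Candidates per position — 1:klias {verb,determiner}; 2:draibron {noun}; 3:klias {verb,determiner}; 4:then {determiner}; 5:broprulk {verb}; 6:bouspu {preposition}; 7:bouspu {preposition}; 8:foichit {preposition,verb}.
Position 1: determiner is ruled out by rule 3; that leaves verb.
Position 3: verb is ruled out by rule 2; that leaves determiner.
Position 8: verb is ruled out by rule 1; that leaves preposition.
The unique satisfying tagging is: verb noun determiner determiner verb preposition preposition preposition.
Verifying each rule — rule 1 satisfied; rule 2 satisfied; rule 3 satisfied; rule 4 satisfied.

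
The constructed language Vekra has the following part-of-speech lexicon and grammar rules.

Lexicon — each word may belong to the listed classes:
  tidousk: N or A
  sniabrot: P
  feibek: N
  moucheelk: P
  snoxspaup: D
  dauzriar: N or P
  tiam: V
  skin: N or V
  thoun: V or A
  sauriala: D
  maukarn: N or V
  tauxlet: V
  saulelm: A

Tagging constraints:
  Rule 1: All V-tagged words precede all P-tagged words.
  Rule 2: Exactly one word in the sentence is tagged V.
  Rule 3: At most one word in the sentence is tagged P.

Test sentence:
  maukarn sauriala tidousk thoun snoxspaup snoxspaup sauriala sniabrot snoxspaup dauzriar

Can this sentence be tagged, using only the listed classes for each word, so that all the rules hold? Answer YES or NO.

Candidates per position — 1:maukarn {N,V}; 2:sauriala {D}; 3:tidousk {N,A}; 4:thoun {V,A}; 5:snoxspaup {D}; 6:snoxspaup {D}; 7:sauriala {D}; 8:sniabrot {P}; 9:snoxspaup {D}; 10:dauzriar {N,P}.
One satisfying assignment: N D N V D D D P D N.
Check: rule 1 holds; rule 2 holds; rule 3 holds.

YES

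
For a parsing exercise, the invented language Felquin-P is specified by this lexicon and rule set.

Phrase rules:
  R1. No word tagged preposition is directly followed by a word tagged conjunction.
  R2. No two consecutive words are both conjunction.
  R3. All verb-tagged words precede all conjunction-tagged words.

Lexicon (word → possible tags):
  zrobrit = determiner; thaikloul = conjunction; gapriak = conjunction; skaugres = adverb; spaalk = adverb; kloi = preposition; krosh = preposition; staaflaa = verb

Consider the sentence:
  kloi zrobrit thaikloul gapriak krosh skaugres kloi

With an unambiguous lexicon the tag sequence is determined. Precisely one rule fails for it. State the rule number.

Fixed tagging: preposition determiner conjunction conjunction preposition adverb preposition.
Applying the rules: R1 holds, R2 violated, R3 holds.
Only rule 2 fails.

2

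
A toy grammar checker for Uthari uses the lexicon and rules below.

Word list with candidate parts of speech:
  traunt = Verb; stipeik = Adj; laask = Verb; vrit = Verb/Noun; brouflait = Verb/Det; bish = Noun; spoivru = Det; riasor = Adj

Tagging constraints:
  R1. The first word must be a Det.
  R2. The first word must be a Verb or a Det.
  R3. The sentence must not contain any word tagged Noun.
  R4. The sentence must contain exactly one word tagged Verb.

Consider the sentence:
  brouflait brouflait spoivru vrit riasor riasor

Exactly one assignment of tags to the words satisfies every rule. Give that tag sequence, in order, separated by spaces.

Det Det Det Verb Adj Adj

Candidates per position — 1:brouflait {Verb,Det}; 2:brouflait {Verb,Det}; 3:spoivru {Det}; 4:vrit {Verb,Noun}; 5:riasor {Adj}; 6:riasor {Adj}.
If word 1 were Verb, no tagging could satisfy rule 1; so word 1 is Det.
If word 4 were Noun, no tagging could satisfy rule 3; so word 4 is Verb.
If word 2 were Verb, no tagging could satisfy rule 4; so word 2 is Det.
So the tagging must be: Det Det Det Verb Adj Adj.
Rule-by-rule: rule 1 satisfied; rule 2 satisfied; rule 3 satisfied; rule 4 satisfied.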